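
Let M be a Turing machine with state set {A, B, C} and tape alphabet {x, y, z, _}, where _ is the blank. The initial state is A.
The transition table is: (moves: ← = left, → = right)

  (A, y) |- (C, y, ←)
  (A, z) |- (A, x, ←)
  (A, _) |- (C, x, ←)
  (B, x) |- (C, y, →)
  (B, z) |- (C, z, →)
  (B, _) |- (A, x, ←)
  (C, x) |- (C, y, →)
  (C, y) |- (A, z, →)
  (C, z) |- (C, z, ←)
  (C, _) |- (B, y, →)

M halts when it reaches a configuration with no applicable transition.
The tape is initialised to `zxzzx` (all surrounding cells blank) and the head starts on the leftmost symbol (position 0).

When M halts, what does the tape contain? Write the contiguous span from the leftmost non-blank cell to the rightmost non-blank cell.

yyyyzxxzx

A | ____[z]xzzx   read z → write x, move ←, go to A
A | ___[_]xxzzx   read _ → write x, move ←, go to C
C | __[_]xxxzzx   read _ → write y, move →, go to B
B | __y[x]xxzzx   read x → write y, move →, go to C
C | __yy[x]xzzx   read x → write y, move →, go to C
C | __yyy[x]zzx   read x → write y, move →, go to C
C | __yyyy[z]zx   read z → write z, move ←, go to C
C | __yyy[y]zzx   read y → write z, move →, go to A
A | __yyyz[z]zx   read z → write x, move ←, go to A
A | __yyy[z]xzx   read z → write x, move ←, go to A
A | __yy[y]xxzx   read y → write y, move ←, go to C
C | __y[y]yxxzx   read y → write z, move →, go to A
A | __yz[y]xxzx   read y → write y, move ←, go to C
C | __y[z]yxxzx   read z → write z, move ←, go to C
C | __[y]zyxxzx   read y → write z, move →, go to A
A | __z[z]yxxzx   read z → write x, move ←, go to A
A | __[z]xyxxzx   read z → write x, move ←, go to A
A | _[_]xxyxxzx   read _ → write x, move ←, go to C
C | [_]xxxyxxzx   read _ → write y, move →, go to B
B | y[x]xxyxxzx   read x → write y, move →, go to C
C | yy[x]xyxxzx   read x → write y, move →, go to C
C | yyy[x]yxxzx   read x → write y, move →, go to C
C | yyyy[y]xxzx   read y → write z, move →, go to A
A | yyyyz[x]xzx
The non-blank tape span at halt is yyyyzxxzx.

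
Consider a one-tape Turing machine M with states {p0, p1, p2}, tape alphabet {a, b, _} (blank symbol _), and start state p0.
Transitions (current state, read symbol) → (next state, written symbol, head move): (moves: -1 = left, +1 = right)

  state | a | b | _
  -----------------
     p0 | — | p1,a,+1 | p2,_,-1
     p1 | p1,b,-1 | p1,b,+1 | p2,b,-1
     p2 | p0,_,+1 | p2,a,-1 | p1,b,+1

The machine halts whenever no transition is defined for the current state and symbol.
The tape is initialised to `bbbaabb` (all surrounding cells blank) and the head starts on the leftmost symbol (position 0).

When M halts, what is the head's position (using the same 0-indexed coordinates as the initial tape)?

1

state=p0 head=0 tape=[b]bbaabb_   (p0,b)→(p1,a,+1)
state=p1 head=1 tape=a[b]baabb_   (p1,b)→(p1,b,+1)
state=p1 head=2 tape=ab[b]aabb_   (p1,b)→(p1,b,+1)
state=p1 head=3 tape=abb[a]abb_   (p1,a)→(p1,b,-1)
state=p1 head=2 tape=ab[b]babb_   (p1,b)→(p1,b,+1)
state=p1 head=3 tape=abb[b]abb_   (p1,b)→(p1,b,+1)
state=p1 head=4 tape=abbb[a]bb_   (p1,a)→(p1,b,-1)
state=p1 head=3 tape=abb[b]bbb_   (p1,b)→(p1,b,+1)
state=p1 head=4 tape=abbb[b]bb_   (p1,b)→(p1,b,+1)
state=p1 head=5 tape=abbbb[b]b_   (p1,b)→(p1,b,+1)
state=p1 head=6 tape=abbbbb[b]_   (p1,b)→(p1,b,+1)
state=p1 head=7 tape=abbbbbb[_]   (p1,_)→(p2,b,-1)
state=p2 head=6 tape=abbbbb[b]b   (p2,b)→(p2,a,-1)
state=p2 head=5 tape=abbbb[b]ab   (p2,b)→(p2,a,-1)
state=p2 head=4 tape=abbb[b]aab   (p2,b)→(p2,a,-1)
state=p2 head=3 tape=abb[b]aaab   (p2,b)→(p2,a,-1)
state=p2 head=2 tape=ab[b]aaaab   (p2,b)→(p2,a,-1)
state=p2 head=1 tape=a[b]aaaaab   (p2,b)→(p2,a,-1)
state=p2 head=0 tape=[a]aaaaaab   (p2,a)→(p0,_,+1)
state=p0 head=1 tape=_[a]aaaaab
At halt the head is at cell 1.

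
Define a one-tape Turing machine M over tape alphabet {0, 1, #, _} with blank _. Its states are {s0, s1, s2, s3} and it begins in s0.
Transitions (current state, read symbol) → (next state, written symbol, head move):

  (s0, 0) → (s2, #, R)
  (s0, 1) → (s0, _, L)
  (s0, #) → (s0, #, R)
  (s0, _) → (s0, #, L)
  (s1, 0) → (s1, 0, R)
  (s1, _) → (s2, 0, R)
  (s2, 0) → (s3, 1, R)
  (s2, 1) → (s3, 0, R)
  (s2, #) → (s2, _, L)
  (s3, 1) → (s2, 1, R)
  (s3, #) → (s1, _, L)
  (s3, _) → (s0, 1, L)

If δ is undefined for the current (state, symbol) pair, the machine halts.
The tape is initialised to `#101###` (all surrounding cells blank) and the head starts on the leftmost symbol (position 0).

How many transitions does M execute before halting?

16

s0 | [#]101###   read # → write #, move R, go to s0
s0 | #[1]01###   read 1 → write _, move L, go to s0
s0 | [#]_01###   read # → write #, move R, go to s0
s0 | #[_]01###   read _ → write #, move L, go to s0
s0 | [#]#01###   read # → write #, move R, go to s0
s0 | #[#]01###   read # → write #, move R, go to s0
s0 | ##[0]1###   read 0 → write #, move R, go to s2
s2 | ###[1]###   read 1 → write 0, move R, go to s3
s3 | ###0[#]##   read # → write _, move L, go to s1
s1 | ###[0]_##   read 0 → write 0, move R, go to s1
s1 | ###0[_]##   read _ → write 0, move R, go to s2
s2 | ###00[#]#   read # → write _, move L, go to s2
s2 | ###0[0]_#   read 0 → write 1, move R, go to s3
s3 | ###01[_]#   read _ → write 1, move L, go to s0
s0 | ###0[1]1#   read 1 → write _, move L, go to s0
s0 | ###[0]_1#   read 0 → write #, move R, go to s2
s2 | ####[_]1#
M halts after 16 transitions.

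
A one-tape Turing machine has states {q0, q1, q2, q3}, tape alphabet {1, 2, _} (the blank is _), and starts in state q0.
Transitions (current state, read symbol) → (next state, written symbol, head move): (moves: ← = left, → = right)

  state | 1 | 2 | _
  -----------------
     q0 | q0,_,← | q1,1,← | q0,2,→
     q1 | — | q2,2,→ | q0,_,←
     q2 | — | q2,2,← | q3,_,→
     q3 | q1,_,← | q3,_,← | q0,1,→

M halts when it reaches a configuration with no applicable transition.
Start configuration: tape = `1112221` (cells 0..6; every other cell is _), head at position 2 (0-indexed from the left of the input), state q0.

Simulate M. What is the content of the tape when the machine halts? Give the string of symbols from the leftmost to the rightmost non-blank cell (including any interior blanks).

q0 | _11[1]2221   read 1 → write _, move ←, go to q0
q0 | _1[1]_2221   read 1 → write _, move ←, go to q0
q0 | _[1]__2221   read 1 → write _, move ←, go to q0
q0 | [_]___2221   read _ → write 2, move →, go to q0
q0 | 2[_]__2221   read _ → write 2, move →, go to q0
q0 | 22[_]_2221   read _ → write 2, move →, go to q0
q0 | 222[_]2221   read _ → write 2, move →, go to q0
q0 | 2222[2]221   read 2 → write 1, move ←, go to q1
q1 | 222[2]1221   read 2 → write 2, move →, go to q2
q2 | 2222[1]221
The non-blank tape span at halt is 22221221.

22221221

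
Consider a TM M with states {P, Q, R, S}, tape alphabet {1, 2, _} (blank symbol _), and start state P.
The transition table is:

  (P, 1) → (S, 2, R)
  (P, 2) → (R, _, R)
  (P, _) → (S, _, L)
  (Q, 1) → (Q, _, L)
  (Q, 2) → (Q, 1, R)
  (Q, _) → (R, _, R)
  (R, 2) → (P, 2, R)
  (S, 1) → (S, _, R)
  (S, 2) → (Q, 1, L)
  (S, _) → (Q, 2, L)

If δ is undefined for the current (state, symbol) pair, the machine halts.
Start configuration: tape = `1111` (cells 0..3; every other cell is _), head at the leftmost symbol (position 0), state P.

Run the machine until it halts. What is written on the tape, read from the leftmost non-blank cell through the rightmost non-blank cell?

state=P head=0 tape=[1]111__   (P,1)→(S,2,R)
state=S head=1 tape=2[1]11__   (S,1)→(S,_,R)
state=S head=2 tape=2_[1]1__   (S,1)→(S,_,R)
state=S head=3 tape=2__[1]__   (S,1)→(S,_,R)
state=S head=4 tape=2___[_]_   (S,_)→(Q,2,L)
state=Q head=3 tape=2__[_]2_   (Q,_)→(R,_,R)
state=R head=4 tape=2___[2]_   (R,2)→(P,2,R)
state=P head=5 tape=2___2[_]   (P,_)→(S,_,L)
state=S head=4 tape=2___[2]_   (S,2)→(Q,1,L)
state=Q head=3 tape=2__[_]1_   (Q,_)→(R,_,R)
state=R head=4 tape=2___[1]_
The non-blank tape span at halt is 2___1.

2___1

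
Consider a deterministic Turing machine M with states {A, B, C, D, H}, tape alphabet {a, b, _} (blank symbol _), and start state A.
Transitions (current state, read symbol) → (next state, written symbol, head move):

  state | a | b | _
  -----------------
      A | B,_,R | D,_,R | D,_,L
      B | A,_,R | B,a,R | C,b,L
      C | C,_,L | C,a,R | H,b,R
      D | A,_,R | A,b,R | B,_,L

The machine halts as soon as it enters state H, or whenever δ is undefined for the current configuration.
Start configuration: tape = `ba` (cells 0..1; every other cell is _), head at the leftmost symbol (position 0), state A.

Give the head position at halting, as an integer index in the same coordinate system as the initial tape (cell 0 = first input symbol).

0

A | _[b]a_   read b → write _, move R, go to D
D | __[a]_   read a → write _, move R, go to A
A | ___[_]   read _ → write _, move L, go to D
D | __[_]_   read _ → write _, move L, go to B
B | _[_]__   read _ → write b, move L, go to C
C | [_]b__   read _ → write b, move R, go to H
H | b[b]__
At halt the head is at cell 0.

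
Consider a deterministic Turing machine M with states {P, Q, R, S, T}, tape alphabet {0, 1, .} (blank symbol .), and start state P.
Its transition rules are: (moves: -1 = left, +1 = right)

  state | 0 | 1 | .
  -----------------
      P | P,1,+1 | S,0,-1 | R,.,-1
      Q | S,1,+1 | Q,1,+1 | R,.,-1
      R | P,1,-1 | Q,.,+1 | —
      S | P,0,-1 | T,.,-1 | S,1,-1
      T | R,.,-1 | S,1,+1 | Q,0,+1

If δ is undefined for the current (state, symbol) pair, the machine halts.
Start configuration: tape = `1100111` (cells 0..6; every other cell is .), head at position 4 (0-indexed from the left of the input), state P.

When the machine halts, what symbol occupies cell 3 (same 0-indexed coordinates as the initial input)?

P | ...1100[1]11   read 1 → write 0, move -1, go to S
S | ...110[0]011   read 0 → write 0, move -1, go to P
P | ...11[0]0011   read 0 → write 1, move +1, go to P
P | ...111[0]011   read 0 → write 1, move +1, go to P
P | ...1111[0]11   read 0 → write 1, move +1, go to P
P | ...11111[1]1   read 1 → write 0, move -1, go to S
S | ...1111[1]01   read 1 → write ., move -1, go to T
T | ...111[1].01   read 1 → write 1, move +1, go to S
S | ...1111[.]01   read . → write 1, move -1, go to S
S | ...111[1]101   read 1 → write ., move -1, go to T
T | ...11[1].101   read 1 → write 1, move +1, go to S
S | ...111[.]101   read . → write 1, move -1, go to S
S | ...11[1]1101   read 1 → write ., move -1, go to T
T | ...1[1].1101   read 1 → write 1, move +1, go to S
S | ...11[.]1101   read . → write 1, move -1, go to S
S | ...1[1]11101   read 1 → write ., move -1, go to T
T | ...[1].11101   read 1 → write 1, move +1, go to S
S | ...1[.]11101   read . → write 1, move -1, go to S
S | ...[1]111101   read 1 → write ., move -1, go to T
T | ..[.].111101   read . → write 0, move +1, go to Q
Q | ..0[.]111101   read . → write ., move -1, go to R
R | ..[0].111101   read 0 → write 1, move -1, go to P
P | .[.]1.111101   read . → write ., move -1, go to R
R | [.].1.111101
Cell 3 holds 1 when M halts.

1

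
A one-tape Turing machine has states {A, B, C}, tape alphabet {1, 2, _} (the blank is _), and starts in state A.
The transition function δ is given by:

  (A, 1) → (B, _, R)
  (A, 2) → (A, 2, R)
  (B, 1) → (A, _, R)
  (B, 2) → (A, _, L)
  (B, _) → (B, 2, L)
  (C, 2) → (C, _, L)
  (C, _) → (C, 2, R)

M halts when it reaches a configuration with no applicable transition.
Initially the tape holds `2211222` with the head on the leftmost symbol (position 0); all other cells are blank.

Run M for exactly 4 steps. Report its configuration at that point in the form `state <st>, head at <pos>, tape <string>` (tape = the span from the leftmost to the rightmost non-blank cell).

A | [2]211222   read 2 → write 2, move R, go to A
A | 2[2]11222   read 2 → write 2, move R, go to A
A | 22[1]1222   read 1 → write _, move R, go to B
B | 22_[1]222   read 1 → write _, move R, go to A
A | 22__[2]22
After 4 steps: state A, head at 4, tape 22__222.

state A, head at 4, tape 22__222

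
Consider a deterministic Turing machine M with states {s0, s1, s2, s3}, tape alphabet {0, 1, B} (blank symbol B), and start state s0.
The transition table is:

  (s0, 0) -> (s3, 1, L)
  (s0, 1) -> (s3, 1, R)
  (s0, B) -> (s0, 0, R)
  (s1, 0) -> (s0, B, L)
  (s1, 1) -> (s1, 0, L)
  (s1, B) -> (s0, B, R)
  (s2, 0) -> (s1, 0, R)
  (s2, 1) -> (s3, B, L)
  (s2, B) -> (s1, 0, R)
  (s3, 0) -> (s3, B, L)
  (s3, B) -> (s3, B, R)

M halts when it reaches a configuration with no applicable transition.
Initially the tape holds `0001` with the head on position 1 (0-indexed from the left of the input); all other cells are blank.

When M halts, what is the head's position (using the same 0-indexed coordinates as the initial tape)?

1

state=s0 head=1 tape=B0[0]01   (s0,0)→(s3,1,L)
state=s3 head=0 tape=B[0]101   (s3,0)→(s3,B,L)
state=s3 head=-1 tape=[B]B101   (s3,B)→(s3,B,R)
state=s3 head=0 tape=B[B]101   (s3,B)→(s3,B,R)
state=s3 head=1 tape=BB[1]01
At halt the head is at cell 1.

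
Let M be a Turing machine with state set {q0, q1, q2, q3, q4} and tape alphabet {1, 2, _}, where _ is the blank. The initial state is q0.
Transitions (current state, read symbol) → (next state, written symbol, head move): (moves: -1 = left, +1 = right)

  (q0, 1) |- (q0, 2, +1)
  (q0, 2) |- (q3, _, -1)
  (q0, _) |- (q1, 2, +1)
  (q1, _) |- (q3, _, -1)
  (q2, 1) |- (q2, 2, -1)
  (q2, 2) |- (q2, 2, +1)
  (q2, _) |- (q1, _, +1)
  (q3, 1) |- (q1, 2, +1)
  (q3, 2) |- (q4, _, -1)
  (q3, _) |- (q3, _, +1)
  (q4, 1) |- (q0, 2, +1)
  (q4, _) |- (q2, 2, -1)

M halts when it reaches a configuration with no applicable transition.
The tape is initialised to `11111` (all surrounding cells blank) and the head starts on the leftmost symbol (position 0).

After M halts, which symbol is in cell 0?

q0 | [1]1111__   read 1 → write 2, move +1, go to q0
q0 | 2[1]111__   read 1 → write 2, move +1, go to q0
q0 | 22[1]11__   read 1 → write 2, move +1, go to q0
q0 | 222[1]1__   read 1 → write 2, move +1, go to q0
q0 | 2222[1]__   read 1 → write 2, move +1, go to q0
q0 | 22222[_]_   read _ → write 2, move +1, go to q1
q1 | 222222[_]   read _ → write _, move -1, go to q3
q3 | 22222[2]_   read 2 → write _, move -1, go to q4
q4 | 2222[2]__
Cell 0 holds 2 when M halts.

2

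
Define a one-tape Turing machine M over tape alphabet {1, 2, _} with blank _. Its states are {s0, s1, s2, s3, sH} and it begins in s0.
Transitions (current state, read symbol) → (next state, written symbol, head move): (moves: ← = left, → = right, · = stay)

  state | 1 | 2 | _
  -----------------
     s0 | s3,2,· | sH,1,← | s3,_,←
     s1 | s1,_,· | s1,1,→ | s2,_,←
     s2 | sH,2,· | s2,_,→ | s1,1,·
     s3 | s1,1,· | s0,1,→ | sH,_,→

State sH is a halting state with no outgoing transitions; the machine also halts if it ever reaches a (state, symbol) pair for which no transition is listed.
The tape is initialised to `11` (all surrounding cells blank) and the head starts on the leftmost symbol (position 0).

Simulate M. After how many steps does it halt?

s0 | [1]1_   read 1 → write 2, move ·, go to s3
s3 | [2]1_   read 2 → write 1, move →, go to s0
s0 | 1[1]_   read 1 → write 2, move ·, go to s3
s3 | 1[2]_   read 2 → write 1, move →, go to s0
s0 | 11[_]   read _ → write _, move ←, go to s3
s3 | 1[1]_   read 1 → write 1, move ·, go to s1
s1 | 1[1]_   read 1 → write _, move ·, go to s1
s1 | 1[_]_   read _ → write _, move ←, go to s2
s2 | [1]__   read 1 → write 2, move ·, go to sH
sH | [2]__
M halts after 9 transitions.

9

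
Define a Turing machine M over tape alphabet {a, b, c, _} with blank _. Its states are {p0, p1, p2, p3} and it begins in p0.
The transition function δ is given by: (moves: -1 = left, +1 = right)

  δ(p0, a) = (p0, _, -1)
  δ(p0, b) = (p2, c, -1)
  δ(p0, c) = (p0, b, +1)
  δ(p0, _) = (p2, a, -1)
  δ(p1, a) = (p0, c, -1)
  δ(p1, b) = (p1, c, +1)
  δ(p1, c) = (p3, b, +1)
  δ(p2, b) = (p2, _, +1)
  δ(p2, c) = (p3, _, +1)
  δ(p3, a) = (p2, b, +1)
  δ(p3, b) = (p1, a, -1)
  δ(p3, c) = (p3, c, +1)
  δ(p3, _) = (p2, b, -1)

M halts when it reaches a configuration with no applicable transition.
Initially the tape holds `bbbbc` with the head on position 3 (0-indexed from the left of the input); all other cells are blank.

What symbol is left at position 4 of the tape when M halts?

_

state=p0 head=3 tape=bbb[b]c_   (p0,b)→(p2,c,-1)
state=p2 head=2 tape=bb[b]cc_   (p2,b)→(p2,_,+1)
state=p2 head=3 tape=bb_[c]c_   (p2,c)→(p3,_,+1)
state=p3 head=4 tape=bb__[c]_   (p3,c)→(p3,c,+1)
state=p3 head=5 tape=bb__c[_]   (p3,_)→(p2,b,-1)
state=p2 head=4 tape=bb__[c]b   (p2,c)→(p3,_,+1)
state=p3 head=5 tape=bb___[b]   (p3,b)→(p1,a,-1)
state=p1 head=4 tape=bb__[_]a
Cell 4 holds _ when M halts.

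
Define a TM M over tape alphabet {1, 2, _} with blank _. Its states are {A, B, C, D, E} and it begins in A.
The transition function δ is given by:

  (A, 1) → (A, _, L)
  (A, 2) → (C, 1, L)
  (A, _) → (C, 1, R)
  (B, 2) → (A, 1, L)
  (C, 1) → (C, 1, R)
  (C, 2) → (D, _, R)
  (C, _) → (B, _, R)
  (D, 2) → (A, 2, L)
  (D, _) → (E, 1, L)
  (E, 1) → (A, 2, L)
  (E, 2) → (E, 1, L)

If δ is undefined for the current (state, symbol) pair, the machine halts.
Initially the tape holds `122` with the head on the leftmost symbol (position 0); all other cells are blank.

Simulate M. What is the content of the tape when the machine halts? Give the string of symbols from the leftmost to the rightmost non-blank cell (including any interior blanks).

111_1

A | _[1]22_   read 1 → write _, move L, go to A
A | [_]_22_   read _ → write 1, move R, go to C
C | 1[_]22_   read _ → write _, move R, go to B
B | 1_[2]2_   read 2 → write 1, move L, go to A
A | 1[_]12_   read _ → write 1, move R, go to C
C | 11[1]2_   read 1 → write 1, move R, go to C
C | 111[2]_   read 2 → write _, move R, go to D
D | 111_[_]   read _ → write 1, move L, go to E
E | 111[_]1
The non-blank tape span at halt is 111_1.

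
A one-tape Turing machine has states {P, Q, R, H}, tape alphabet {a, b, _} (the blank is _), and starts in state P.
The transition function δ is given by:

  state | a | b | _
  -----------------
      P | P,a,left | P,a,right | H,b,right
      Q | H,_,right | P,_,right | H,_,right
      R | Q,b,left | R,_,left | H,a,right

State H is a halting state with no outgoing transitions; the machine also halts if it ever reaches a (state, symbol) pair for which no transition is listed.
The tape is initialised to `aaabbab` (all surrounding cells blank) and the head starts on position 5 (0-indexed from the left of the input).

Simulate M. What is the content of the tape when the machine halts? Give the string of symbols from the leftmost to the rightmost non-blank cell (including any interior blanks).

state=P head=5 tape=_aaabb[a]b   (P,a)→(P,a,left)
state=P head=4 tape=_aaab[b]ab   (P,b)→(P,a,right)
state=P head=5 tape=_aaaba[a]b   (P,a)→(P,a,left)
state=P head=4 tape=_aaab[a]ab   (P,a)→(P,a,left)
state=P head=3 tape=_aaa[b]aab   (P,b)→(P,a,right)
state=P head=4 tape=_aaaa[a]ab   (P,a)→(P,a,left)
state=P head=3 tape=_aaa[a]aab   (P,a)→(P,a,left)
state=P head=2 tape=_aa[a]aaab   (P,a)→(P,a,left)
state=P head=1 tape=_a[a]aaaab   (P,a)→(P,a,left)
state=P head=0 tape=_[a]aaaaab   (P,a)→(P,a,left)
state=P head=-1 tape=[_]aaaaaab   (P,_)→(H,b,right)
state=H head=0 tape=b[a]aaaaab
The non-blank tape span at halt is baaaaaab.

baaaaaab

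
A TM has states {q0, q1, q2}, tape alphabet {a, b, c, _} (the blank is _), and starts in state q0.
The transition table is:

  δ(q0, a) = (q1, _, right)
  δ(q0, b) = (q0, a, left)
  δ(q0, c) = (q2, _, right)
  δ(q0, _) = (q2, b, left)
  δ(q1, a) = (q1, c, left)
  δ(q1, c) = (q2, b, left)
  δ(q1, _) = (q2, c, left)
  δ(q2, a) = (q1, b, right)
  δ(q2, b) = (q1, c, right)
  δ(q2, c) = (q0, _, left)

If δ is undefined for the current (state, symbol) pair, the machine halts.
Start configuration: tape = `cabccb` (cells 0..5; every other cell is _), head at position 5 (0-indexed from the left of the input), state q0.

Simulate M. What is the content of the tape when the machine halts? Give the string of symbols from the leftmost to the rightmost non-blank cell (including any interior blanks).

state=q0 head=5 tape=__cabcc[b]_   (q0,b)→(q0,a,left)
state=q0 head=4 tape=__cabc[c]a_   (q0,c)→(q2,_,right)
state=q2 head=5 tape=__cabc_[a]_   (q2,a)→(q1,b,right)
state=q1 head=6 tape=__cabc_b[_]   (q1,_)→(q2,c,left)
state=q2 head=5 tape=__cabc_[b]c   (q2,b)→(q1,c,right)
state=q1 head=6 tape=__cabc_c[c]   (q1,c)→(q2,b,left)
state=q2 head=5 tape=__cabc_[c]b   (q2,c)→(q0,_,left)
state=q0 head=4 tape=__cabc[_]_b   (q0,_)→(q2,b,left)
state=q2 head=3 tape=__cab[c]b_b   (q2,c)→(q0,_,left)
state=q0 head=2 tape=__ca[b]_b_b   (q0,b)→(q0,a,left)
state=q0 head=1 tape=__c[a]a_b_b   (q0,a)→(q1,_,right)
state=q1 head=2 tape=__c_[a]_b_b   (q1,a)→(q1,c,left)
state=q1 head=1 tape=__c[_]c_b_b   (q1,_)→(q2,c,left)
state=q2 head=0 tape=__[c]cc_b_b   (q2,c)→(q0,_,left)
state=q0 head=-1 tape=_[_]_cc_b_b   (q0,_)→(q2,b,left)
state=q2 head=-2 tape=[_]b_cc_b_b
The non-blank tape span at halt is b_cc_b_b.

b_cc_b_b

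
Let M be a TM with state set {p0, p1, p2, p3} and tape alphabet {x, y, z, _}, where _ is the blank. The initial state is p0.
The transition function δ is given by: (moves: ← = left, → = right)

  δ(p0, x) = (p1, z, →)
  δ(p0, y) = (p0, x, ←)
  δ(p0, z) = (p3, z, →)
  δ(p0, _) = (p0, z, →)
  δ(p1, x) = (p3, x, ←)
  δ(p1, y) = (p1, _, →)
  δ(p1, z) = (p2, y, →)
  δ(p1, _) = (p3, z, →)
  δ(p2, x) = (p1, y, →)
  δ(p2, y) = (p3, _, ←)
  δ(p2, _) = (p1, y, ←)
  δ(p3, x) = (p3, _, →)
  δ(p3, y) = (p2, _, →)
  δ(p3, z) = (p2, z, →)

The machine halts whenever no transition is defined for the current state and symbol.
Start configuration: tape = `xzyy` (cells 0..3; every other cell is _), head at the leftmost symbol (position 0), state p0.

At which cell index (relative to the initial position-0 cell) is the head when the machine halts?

2

p0 | [x]zyy   read x → write z, move →, go to p1
p1 | z[z]yy   read z → write y, move →, go to p2
p2 | zy[y]y   read y → write _, move ←, go to p3
p3 | z[y]_y   read y → write _, move →, go to p2
p2 | z_[_]y   read _ → write y, move ←, go to p1
p1 | z[_]yy   read _ → write z, move →, go to p3
p3 | zz[y]y   read y → write _, move →, go to p2
p2 | zz_[y]   read y → write _, move ←, go to p3
p3 | zz[_]_
At halt the head is at cell 2.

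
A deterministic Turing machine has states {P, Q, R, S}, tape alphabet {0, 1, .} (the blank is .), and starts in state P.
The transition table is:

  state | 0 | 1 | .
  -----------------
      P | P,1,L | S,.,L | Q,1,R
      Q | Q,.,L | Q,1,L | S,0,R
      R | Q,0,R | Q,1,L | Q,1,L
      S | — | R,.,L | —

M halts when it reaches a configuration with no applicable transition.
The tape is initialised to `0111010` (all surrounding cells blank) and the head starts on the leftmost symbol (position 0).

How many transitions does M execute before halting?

20

state=P head=0 tape=..[0]111010   (P,0)→(P,1,L)
state=P head=-1 tape=.[.]1111010   (P,.)→(Q,1,R)
state=Q head=0 tape=.1[1]111010   (Q,1)→(Q,1,L)
state=Q head=-1 tape=.[1]1111010   (Q,1)→(Q,1,L)
state=Q head=-2 tape=[.]11111010   (Q,.)→(S,0,R)
state=S head=-1 tape=0[1]1111010   (S,1)→(R,.,L)
state=R head=-2 tape=[0].1111010   (R,0)→(Q,0,R)
state=Q head=-1 tape=0[.]1111010   (Q,.)→(S,0,R)
state=S head=0 tape=00[1]111010   (S,1)→(R,.,L)
state=R head=-1 tape=0[0].111010   (R,0)→(Q,0,R)
state=Q head=0 tape=00[.]111010   (Q,.)→(S,0,R)
state=S head=1 tape=000[1]11010   (S,1)→(R,.,L)
state=R head=0 tape=00[0].11010   (R,0)→(Q,0,R)
state=Q head=1 tape=000[.]11010   (Q,.)→(S,0,R)
state=S head=2 tape=0000[1]1010   (S,1)→(R,.,L)
state=R head=1 tape=000[0].1010   (R,0)→(Q,0,R)
state=Q head=2 tape=0000[.]1010   (Q,.)→(S,0,R)
state=S head=3 tape=00000[1]010   (S,1)→(R,.,L)
state=R head=2 tape=0000[0].010   (R,0)→(Q,0,R)
state=Q head=3 tape=00000[.]010   (Q,.)→(S,0,R)
state=S head=4 tape=000000[0]10
M halts after 20 transitions.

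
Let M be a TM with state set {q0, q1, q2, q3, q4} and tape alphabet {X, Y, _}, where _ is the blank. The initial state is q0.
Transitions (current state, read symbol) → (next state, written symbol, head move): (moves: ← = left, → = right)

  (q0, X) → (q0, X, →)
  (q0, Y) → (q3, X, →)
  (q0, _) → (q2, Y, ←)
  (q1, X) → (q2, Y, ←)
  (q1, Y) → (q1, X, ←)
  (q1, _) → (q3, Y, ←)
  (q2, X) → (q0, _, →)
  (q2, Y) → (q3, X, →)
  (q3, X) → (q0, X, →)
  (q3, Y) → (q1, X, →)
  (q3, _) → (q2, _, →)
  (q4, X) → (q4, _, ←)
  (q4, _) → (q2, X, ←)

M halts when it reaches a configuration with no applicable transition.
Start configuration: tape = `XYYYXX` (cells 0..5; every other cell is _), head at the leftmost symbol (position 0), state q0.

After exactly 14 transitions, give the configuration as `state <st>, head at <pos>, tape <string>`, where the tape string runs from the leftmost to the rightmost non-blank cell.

state=q0 head=0 tape=[X]YYYXX___   (q0,X)→(q0,X,→)
state=q0 head=1 tape=X[Y]YYXX___   (q0,Y)→(q3,X,→)
state=q3 head=2 tape=XX[Y]YXX___   (q3,Y)→(q1,X,→)
state=q1 head=3 tape=XXX[Y]XX___   (q1,Y)→(q1,X,←)
state=q1 head=2 tape=XX[X]XXX___   (q1,X)→(q2,Y,←)
state=q2 head=1 tape=X[X]YXXX___   (q2,X)→(q0,_,→)
state=q0 head=2 tape=X_[Y]XXX___   (q0,Y)→(q3,X,→)
state=q3 head=3 tape=X_X[X]XX___   (q3,X)→(q0,X,→)
state=q0 head=4 tape=X_XX[X]X___   (q0,X)→(q0,X,→)
state=q0 head=5 tape=X_XXX[X]___   (q0,X)→(q0,X,→)
state=q0 head=6 tape=X_XXXX[_]__   (q0,_)→(q2,Y,←)
state=q2 head=5 tape=X_XXX[X]Y__   (q2,X)→(q0,_,→)
state=q0 head=6 tape=X_XXX_[Y]__   (q0,Y)→(q3,X,→)
state=q3 head=7 tape=X_XXX_X[_]_   (q3,_)→(q2,_,→)
state=q2 head=8 tape=X_XXX_X_[_]
After 14 steps: state q2, head at 8, tape X_XXX_X.

state q2, head at 8, tape X_XXX_X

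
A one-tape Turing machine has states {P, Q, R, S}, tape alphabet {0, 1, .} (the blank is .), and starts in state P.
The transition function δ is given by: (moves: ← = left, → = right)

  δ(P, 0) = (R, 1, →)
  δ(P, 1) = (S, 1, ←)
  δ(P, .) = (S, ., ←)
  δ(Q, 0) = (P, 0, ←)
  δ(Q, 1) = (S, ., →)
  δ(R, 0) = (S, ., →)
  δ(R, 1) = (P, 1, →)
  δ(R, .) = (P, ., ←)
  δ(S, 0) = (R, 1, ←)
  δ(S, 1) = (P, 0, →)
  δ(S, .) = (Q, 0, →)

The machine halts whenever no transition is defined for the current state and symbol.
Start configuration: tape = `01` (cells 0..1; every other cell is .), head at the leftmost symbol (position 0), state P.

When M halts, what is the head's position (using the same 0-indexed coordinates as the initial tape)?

-2

P | ...[0]1.   read 0 → write 1, move →, go to R
R | ...1[1].   read 1 → write 1, move →, go to P
P | ...11[.]   read . → write ., move ←, go to S
S | ...1[1].   read 1 → write 0, move →, go to P
P | ...10[.]   read . → write ., move ←, go to S
S | ...1[0].   read 0 → write 1, move ←, go to R
R | ...[1]1.   read 1 → write 1, move →, go to P
P | ...1[1].   read 1 → write 1, move ←, go to S
S | ...[1]1.   read 1 → write 0, move →, go to P
P | ...0[1].   read 1 → write 1, move ←, go to S
S | ...[0]1.   read 0 → write 1, move ←, go to R
R | ..[.]11.   read . → write ., move ←, go to P
P | .[.].11.   read . → write ., move ←, go to S
S | [.]..11.   read . → write 0, move →, go to Q
Q | 0[.].11.
At halt the head is at cell -2.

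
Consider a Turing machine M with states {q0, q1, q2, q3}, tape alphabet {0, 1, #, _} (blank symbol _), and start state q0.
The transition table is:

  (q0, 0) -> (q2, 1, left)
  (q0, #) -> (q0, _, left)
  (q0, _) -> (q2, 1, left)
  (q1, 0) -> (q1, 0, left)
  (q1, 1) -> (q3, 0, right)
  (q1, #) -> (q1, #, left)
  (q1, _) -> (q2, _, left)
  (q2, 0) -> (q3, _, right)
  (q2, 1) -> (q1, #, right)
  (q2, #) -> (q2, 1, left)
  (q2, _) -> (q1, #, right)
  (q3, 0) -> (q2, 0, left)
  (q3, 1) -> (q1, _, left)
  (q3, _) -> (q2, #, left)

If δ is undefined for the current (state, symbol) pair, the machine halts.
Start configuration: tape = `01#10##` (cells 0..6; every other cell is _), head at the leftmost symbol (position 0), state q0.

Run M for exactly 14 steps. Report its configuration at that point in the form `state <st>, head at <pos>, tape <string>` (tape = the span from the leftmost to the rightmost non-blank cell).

q0 | ____[0]1#10##   read 0 → write 1, move left, go to q2
q2 | ___[_]11#10##   read _ → write #, move right, go to q1
q1 | ___#[1]1#10##   read 1 → write 0, move right, go to q3
q3 | ___#0[1]#10##   read 1 → write _, move left, go to q1
q1 | ___#[0]_#10##   read 0 → write 0, move left, go to q1
q1 | ___[#]0_#10##   read # → write #, move left, go to q1
q1 | __[_]#0_#10##   read _ → write _, move left, go to q2
q2 | _[_]_#0_#10##   read _ → write #, move right, go to q1
q1 | _#[_]#0_#10##   read _ → write _, move left, go to q2
q2 | _[#]_#0_#10##   read # → write 1, move left, go to q2
q2 | [_]1_#0_#10##   read _ → write #, move right, go to q1
q1 | #[1]_#0_#10##   read 1 → write 0, move right, go to q3
q3 | #0[_]#0_#10##   read _ → write #, move left, go to q2
q2 | #[0]##0_#10##   read 0 → write _, move right, go to q3
q3 | #_[#]#0_#10##
After 14 steps: state q3, head at -2, tape #_##0_#10##.

state q3, head at -2, tape #_##0_#10##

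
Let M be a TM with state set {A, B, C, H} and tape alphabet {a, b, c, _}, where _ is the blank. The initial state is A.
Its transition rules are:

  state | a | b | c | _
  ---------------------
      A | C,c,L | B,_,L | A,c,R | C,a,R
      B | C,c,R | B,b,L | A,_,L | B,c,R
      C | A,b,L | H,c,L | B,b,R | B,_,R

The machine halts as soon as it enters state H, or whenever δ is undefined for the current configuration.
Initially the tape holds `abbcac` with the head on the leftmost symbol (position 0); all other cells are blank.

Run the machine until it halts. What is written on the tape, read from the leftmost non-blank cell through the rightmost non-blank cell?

acc_bbcac

A | ___[a]bbcac   read a → write c, move L, go to C
C | __[_]cbbcac   read _ → write _, move R, go to B
B | ___[c]bbcac   read c → write _, move L, go to A
A | __[_]_bbcac   read _ → write a, move R, go to C
C | __a[_]bbcac   read _ → write _, move R, go to B
B | __a_[b]bcac   read b → write b, move L, go to B
B | __a[_]bbcac   read _ → write c, move R, go to B
B | __ac[b]bcac   read b → write b, move L, go to B
B | __a[c]bbcac   read c → write _, move L, go to A
A | __[a]_bbcac   read a → write c, move L, go to C
C | _[_]c_bbcac   read _ → write _, move R, go to B
B | __[c]_bbcac   read c → write _, move L, go to A
A | _[_]__bbcac   read _ → write a, move R, go to C
C | _a[_]_bbcac   read _ → write _, move R, go to B
B | _a_[_]bbcac   read _ → write c, move R, go to B
B | _a_c[b]bcac   read b → write b, move L, go to B
B | _a_[c]bbcac   read c → write _, move L, go to A
A | _a[_]_bbcac   read _ → write a, move R, go to C
C | _aa[_]bbcac   read _ → write _, move R, go to B
B | _aa_[b]bcac   read b → write b, move L, go to B
B | _aa[_]bbcac   read _ → write c, move R, go to B
B | _aac[b]bcac   read b → write b, move L, go to B
B | _aa[c]bbcac   read c → write _, move L, go to A
A | _a[a]_bbcac   read a → write c, move L, go to C
C | _[a]c_bbcac   read a → write b, move L, go to A
A | [_]bc_bbcac   read _ → write a, move R, go to C
C | a[b]c_bbcac   read b → write c, move L, go to H
H | [a]cc_bbcac
The non-blank tape span at halt is acc_bbcac.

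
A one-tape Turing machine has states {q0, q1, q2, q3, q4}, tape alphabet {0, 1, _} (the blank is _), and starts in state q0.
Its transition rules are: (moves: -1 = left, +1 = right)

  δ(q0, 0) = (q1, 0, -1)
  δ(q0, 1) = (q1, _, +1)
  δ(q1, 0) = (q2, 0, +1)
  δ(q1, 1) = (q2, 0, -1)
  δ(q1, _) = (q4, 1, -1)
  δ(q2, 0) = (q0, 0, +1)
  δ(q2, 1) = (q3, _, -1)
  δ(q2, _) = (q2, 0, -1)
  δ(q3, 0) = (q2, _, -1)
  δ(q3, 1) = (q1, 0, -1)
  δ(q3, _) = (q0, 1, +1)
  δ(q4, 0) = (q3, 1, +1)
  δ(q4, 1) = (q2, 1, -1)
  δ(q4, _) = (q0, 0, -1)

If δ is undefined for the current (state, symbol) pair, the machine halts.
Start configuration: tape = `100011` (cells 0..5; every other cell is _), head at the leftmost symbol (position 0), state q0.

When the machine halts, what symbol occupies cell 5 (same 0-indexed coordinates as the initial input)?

state=q0 head=0 tape=[1]00011_   (q0,1)→(q1,_,+1)
state=q1 head=1 tape=_[0]0011_   (q1,0)→(q2,0,+1)
state=q2 head=2 tape=_0[0]011_   (q2,0)→(q0,0,+1)
state=q0 head=3 tape=_00[0]11_   (q0,0)→(q1,0,-1)
state=q1 head=2 tape=_0[0]011_   (q1,0)→(q2,0,+1)
state=q2 head=3 tape=_00[0]11_   (q2,0)→(q0,0,+1)
state=q0 head=4 tape=_000[1]1_   (q0,1)→(q1,_,+1)
state=q1 head=5 tape=_000_[1]_   (q1,1)→(q2,0,-1)
state=q2 head=4 tape=_000[_]0_   (q2,_)→(q2,0,-1)
state=q2 head=3 tape=_00[0]00_   (q2,0)→(q0,0,+1)
state=q0 head=4 tape=_000[0]0_   (q0,0)→(q1,0,-1)
state=q1 head=3 tape=_00[0]00_   (q1,0)→(q2,0,+1)
state=q2 head=4 tape=_000[0]0_   (q2,0)→(q0,0,+1)
state=q0 head=5 tape=_0000[0]_   (q0,0)→(q1,0,-1)
state=q1 head=4 tape=_000[0]0_   (q1,0)→(q2,0,+1)
state=q2 head=5 tape=_0000[0]_   (q2,0)→(q0,0,+1)
state=q0 head=6 tape=_00000[_]
Cell 5 holds 0 when M halts.

0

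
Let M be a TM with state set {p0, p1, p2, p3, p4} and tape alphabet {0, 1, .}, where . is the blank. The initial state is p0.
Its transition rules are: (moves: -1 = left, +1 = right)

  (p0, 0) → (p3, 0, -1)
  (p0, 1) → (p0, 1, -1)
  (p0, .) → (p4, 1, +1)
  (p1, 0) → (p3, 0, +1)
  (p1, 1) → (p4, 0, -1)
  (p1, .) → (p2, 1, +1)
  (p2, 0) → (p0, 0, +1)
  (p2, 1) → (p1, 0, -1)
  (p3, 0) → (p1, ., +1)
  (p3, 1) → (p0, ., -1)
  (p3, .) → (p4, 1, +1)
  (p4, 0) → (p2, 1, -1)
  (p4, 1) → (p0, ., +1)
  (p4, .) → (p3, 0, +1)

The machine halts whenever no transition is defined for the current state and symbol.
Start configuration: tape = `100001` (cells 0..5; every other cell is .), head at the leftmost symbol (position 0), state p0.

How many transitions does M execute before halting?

31

p0 | ..[1]00001..   read 1 → write 1, move -1, go to p0
p0 | .[.]100001..   read . → write 1, move +1, go to p4
p4 | .1[1]00001..   read 1 → write ., move +1, go to p0
p0 | .1.[0]0001..   read 0 → write 0, move -1, go to p3
p3 | .1[.]00001..   read . → write 1, move +1, go to p4
p4 | .11[0]0001..   read 0 → write 1, move -1, go to p2
p2 | .1[1]10001..   read 1 → write 0, move -1, go to p1
p1 | .[1]010001..   read 1 → write 0, move -1, go to p4
p4 | [.]0010001..   read . → write 0, move +1, go to p3
p3 | 0[0]010001..   read 0 → write ., move +1, go to p1
p1 | 0.[0]10001..   read 0 → write 0, move +1, go to p3
p3 | 0.0[1]0001..   read 1 → write ., move -1, go to p0
p0 | 0.[0].0001..   read 0 → write 0, move -1, go to p3
p3 | 0[.]0.0001..   read . → write 1, move +1, go to p4
p4 | 01[0].0001..   read 0 → write 1, move -1, go to p2
p2 | 0[1]1.0001..   read 1 → write 0, move -1, go to p1
p1 | [0]01.0001..   read 0 → write 0, move +1, go to p3
p3 | 0[0]1.0001..   read 0 → write ., move +1, go to p1
p1 | 0.[1].0001..   read 1 → write 0, move -1, go to p4
p4 | 0[.]0.0001..   read . → write 0, move +1, go to p3
p3 | 00[0].0001..   read 0 → write ., move +1, go to p1
p1 | 00.[.]0001..   read . → write 1, move +1, go to p2
p2 | 00.1[0]001..   read 0 → write 0, move +1, go to p0
p0 | 00.10[0]01..   read 0 → write 0, move -1, go to p3
p3 | 00.1[0]001..   read 0 → write ., move +1, go to p1
p1 | 00.1.[0]01..   read 0 → write 0, move +1, go to p3
p3 | 00.1.0[0]1..   read 0 → write ., move +1, go to p1
p1 | 00.1.0.[1]..   read 1 → write 0, move -1, go to p4
p4 | 00.1.0[.]0..   read . → write 0, move +1, go to p3
p3 | 00.1.00[0]..   read 0 → write ., move +1, go to p1
p1 | 00.1.00.[.].   read . → write 1, move +1, go to p2
p2 | 00.1.00.1[.]
M halts after 31 transitions.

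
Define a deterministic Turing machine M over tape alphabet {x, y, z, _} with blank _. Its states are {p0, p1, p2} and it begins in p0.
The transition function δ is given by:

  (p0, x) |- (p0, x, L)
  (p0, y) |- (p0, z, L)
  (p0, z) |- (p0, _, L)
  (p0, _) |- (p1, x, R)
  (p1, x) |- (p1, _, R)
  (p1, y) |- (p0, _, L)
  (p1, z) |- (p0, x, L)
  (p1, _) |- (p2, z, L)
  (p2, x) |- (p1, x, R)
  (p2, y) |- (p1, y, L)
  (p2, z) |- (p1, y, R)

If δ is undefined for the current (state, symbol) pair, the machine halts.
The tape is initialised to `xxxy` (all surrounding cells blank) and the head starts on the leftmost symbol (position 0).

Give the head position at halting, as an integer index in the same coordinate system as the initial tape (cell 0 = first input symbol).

p0 | _[x]xxy_   read x → write x, move L, go to p0
p0 | [_]xxxy_   read _ → write x, move R, go to p1
p1 | x[x]xxy_   read x → write _, move R, go to p1
p1 | x_[x]xy_   read x → write _, move R, go to p1
p1 | x__[x]y_   read x → write _, move R, go to p1
p1 | x___[y]_   read y → write _, move L, go to p0
p0 | x__[_]__   read _ → write x, move R, go to p1
p1 | x__x[_]_   read _ → write z, move L, go to p2
p2 | x__[x]z_   read x → write x, move R, go to p1
p1 | x__x[z]_   read z → write x, move L, go to p0
p0 | x__[x]x_   read x → write x, move L, go to p0
p0 | x_[_]xx_   read _ → write x, move R, go to p1
p1 | x_x[x]x_   read x → write _, move R, go to p1
p1 | x_x_[x]_   read x → write _, move R, go to p1
p1 | x_x__[_]   read _ → write z, move L, go to p2
p2 | x_x_[_]z
At halt the head is at cell 3.

3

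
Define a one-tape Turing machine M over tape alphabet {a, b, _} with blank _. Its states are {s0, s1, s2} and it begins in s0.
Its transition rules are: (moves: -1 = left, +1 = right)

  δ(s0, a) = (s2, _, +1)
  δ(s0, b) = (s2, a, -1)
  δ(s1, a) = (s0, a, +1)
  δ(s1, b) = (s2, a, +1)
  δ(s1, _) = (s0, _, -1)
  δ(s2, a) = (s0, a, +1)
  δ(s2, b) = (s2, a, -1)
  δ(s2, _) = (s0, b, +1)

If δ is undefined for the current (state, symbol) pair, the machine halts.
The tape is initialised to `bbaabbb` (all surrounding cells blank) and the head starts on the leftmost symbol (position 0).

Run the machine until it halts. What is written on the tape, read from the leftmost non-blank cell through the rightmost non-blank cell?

state=s0 head=0 tape=_[b]baabbb__   (s0,b)→(s2,a,-1)
state=s2 head=-1 tape=[_]abaabbb__   (s2,_)→(s0,b,+1)
state=s0 head=0 tape=b[a]baabbb__   (s0,a)→(s2,_,+1)
state=s2 head=1 tape=b_[b]aabbb__   (s2,b)→(s2,a,-1)
state=s2 head=0 tape=b[_]aaabbb__   (s2,_)→(s0,b,+1)
state=s0 head=1 tape=bb[a]aabbb__   (s0,a)→(s2,_,+1)
state=s2 head=2 tape=bb_[a]abbb__   (s2,a)→(s0,a,+1)
state=s0 head=3 tape=bb_a[a]bbb__   (s0,a)→(s2,_,+1)
state=s2 head=4 tape=bb_a_[b]bb__   (s2,b)→(s2,a,-1)
state=s2 head=3 tape=bb_a[_]abb__   (s2,_)→(s0,b,+1)
state=s0 head=4 tape=bb_ab[a]bb__   (s0,a)→(s2,_,+1)
state=s2 head=5 tape=bb_ab_[b]b__   (s2,b)→(s2,a,-1)
state=s2 head=4 tape=bb_ab[_]ab__   (s2,_)→(s0,b,+1)
state=s0 head=5 tape=bb_abb[a]b__   (s0,a)→(s2,_,+1)
state=s2 head=6 tape=bb_abb_[b]__   (s2,b)→(s2,a,-1)
state=s2 head=5 tape=bb_abb[_]a__   (s2,_)→(s0,b,+1)
state=s0 head=6 tape=bb_abbb[a]__   (s0,a)→(s2,_,+1)
state=s2 head=7 tape=bb_abbb_[_]_   (s2,_)→(s0,b,+1)
state=s0 head=8 tape=bb_abbb_b[_]
The non-blank tape span at halt is bb_abbb_b.

bb_abbb_b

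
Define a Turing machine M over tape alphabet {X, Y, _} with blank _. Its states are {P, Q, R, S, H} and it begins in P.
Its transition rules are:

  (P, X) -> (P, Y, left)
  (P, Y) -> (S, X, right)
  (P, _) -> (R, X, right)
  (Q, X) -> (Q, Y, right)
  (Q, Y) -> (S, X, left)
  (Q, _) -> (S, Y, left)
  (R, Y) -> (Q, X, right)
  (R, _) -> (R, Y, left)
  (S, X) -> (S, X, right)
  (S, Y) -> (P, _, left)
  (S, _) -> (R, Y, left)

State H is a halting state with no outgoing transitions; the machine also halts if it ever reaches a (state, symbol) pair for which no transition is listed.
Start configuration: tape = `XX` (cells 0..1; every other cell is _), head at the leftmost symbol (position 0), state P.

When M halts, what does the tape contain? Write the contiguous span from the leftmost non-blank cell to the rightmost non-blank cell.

P | __[X]X_   read X → write Y, move left, go to P
P | _[_]YX_   read _ → write X, move right, go to R
R | _X[Y]X_   read Y → write X, move right, go to Q
Q | _XX[X]_   read X → write Y, move right, go to Q
Q | _XXY[_]   read _ → write Y, move left, go to S
S | _XX[Y]Y   read Y → write _, move left, go to P
P | _X[X]_Y   read X → write Y, move left, go to P
P | _[X]Y_Y   read X → write Y, move left, go to P
P | [_]YY_Y   read _ → write X, move right, go to R
R | X[Y]Y_Y   read Y → write X, move right, go to Q
Q | XX[Y]_Y   read Y → write X, move left, go to S
S | X[X]X_Y   read X → write X, move right, go to S
S | XX[X]_Y   read X → write X, move right, go to S
S | XXX[_]Y   read _ → write Y, move left, go to R
R | XX[X]YY
The non-blank tape span at halt is XXXYY.

XXXYY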